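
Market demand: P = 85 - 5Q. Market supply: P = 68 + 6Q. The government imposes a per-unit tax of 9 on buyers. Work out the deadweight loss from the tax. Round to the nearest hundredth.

3.68

Without the tax, 85 - 5Q = 68 + 6Q so Q* = 1.5455 and P* = 77.2727.
A tax on buyers shifts demand down by 9: (85 - 9) - 5Q = 68 + 6Q, so Q_t = 0.7273. Buyers pay P_b = 81.3636; sellers receive P_s = P_b - 9 = 72.3636.
The welfare triangle lost has base Q* - Q_t = 0.8182 and height t = 9, so DWL = (1/2)(0.8182)(9) = 3.6818.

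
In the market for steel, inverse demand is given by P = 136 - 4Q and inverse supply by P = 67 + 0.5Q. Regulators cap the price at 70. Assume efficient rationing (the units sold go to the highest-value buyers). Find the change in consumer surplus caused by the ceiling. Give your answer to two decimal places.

-146.22

Free-market equilibrium: 136 - 4Q = 67 + 0.5Q gives Q* = 15.3333, P* = 74.6667.
At P = 70, sellers supply (70 - 67)/0.5 = 6 while buyers want more, so the quantity traded is 6 at price 70.
CS goes from (1/2)(15.3333)(61.3333) = 470.2222 to 324 (computed as (136 - 70)(6) - (1/2)(4)(6)^2), a change of -146.2222.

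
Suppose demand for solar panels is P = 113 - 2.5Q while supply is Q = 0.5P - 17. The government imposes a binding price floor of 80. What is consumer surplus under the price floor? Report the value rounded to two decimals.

217.80

Rewriting supply in inverse form: P = 34 + 2Q.
Free-market equilibrium: 113 - 2.5Q = 34 + 2Q gives Q* = 17.5556, P* = 69.1111.
At P = 80, buyers demand (113 - 80)/2.5 = 13.2 while sellers would supply more, so the quantity traded is 13.2 at price 80.
CS is the triangle under demand above 80: (1/2)(13.2)(113 - 80) = 217.8.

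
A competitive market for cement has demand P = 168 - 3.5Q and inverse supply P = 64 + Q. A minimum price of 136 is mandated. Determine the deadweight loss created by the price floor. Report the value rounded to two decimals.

439.00

Free-market equilibrium: 168 - 3.5Q = 64 + Q gives Q* = 23.1111, P* = 87.1111.
At P = 136, buyers demand (168 - 136)/3.5 = 9.1429 while sellers would supply more, so the quantity traded is 9.1429 at price 136.
The lost-trades triangle has base Q* - 9.1429 = 13.9683 and height equal to the gap between the curves at Q = 9.1429, which is 136 - 73.1429 = 62.8571. DWL = (1/2)(13.9683)(62.8571) = 439.0023.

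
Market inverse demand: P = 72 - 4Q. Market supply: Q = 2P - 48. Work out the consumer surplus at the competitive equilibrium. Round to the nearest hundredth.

227.56

Rewriting supply in inverse form: P = 24 + 0.5Q.
Equilibrium: 72 - 4Q = 24 + 0.5Q, so Q* = 10.6667 and P* = 29.3333.
The demand choke price is 72, so CS = (1/2)(Q*)(72 - P*) = (1/2)(10.6667)(42.6667) = 227.5556.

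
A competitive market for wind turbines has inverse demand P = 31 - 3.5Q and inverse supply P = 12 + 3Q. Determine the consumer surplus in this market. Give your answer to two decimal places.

14.95

Set 31 - 3.5Q = 12 + 3Q, which gives 19 = 6.5Q, so Q* = 2.9231 and P* = 31 - 3.5(2.9231) = 20.7692.
Consumer surplus is the triangle under demand above P*: (1/2)(2.9231)(31 - 20.7692) = (1/2)(2.9231)(10.2308) = 14.9527.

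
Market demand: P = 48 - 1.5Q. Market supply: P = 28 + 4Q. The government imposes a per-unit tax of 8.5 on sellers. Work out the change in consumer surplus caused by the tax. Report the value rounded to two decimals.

Pre-tax equilibrium: 48 - 1.5Q = 28 + 4Q gives Q* = 3.6364, P* = 42.5455.
With the tax, sellers need 8.5 more per unit: 48 - 1.5Q = 28 + 4Q + 8.5, so Q_t = 2.0909. Buyers pay P_b = 44.8636; sellers receive P_s = P_b - 8.5 = 36.3636.
CS falls from (1/2)(3.6364)(5.4545) = 9.9174 to (1/2)(2.0909)(3.1364) = 3.2789, a change of -6.6384.

-6.64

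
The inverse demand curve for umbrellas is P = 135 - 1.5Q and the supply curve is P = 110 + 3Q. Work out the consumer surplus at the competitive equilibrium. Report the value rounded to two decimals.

23.15

Equilibrium: 135 - 1.5Q = 110 + 3Q, so Q* = 5.5556 and P* = 126.6667.
Consumer surplus is the triangle under demand above P*: (1/2)(5.5556)(135 - 126.6667) = (1/2)(5.5556)(8.3333) = 23.1481.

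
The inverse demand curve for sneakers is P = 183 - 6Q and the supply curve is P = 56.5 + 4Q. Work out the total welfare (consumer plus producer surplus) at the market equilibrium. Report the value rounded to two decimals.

Set 183 - 6Q = 56.5 + 4Q, which gives 126.5 = 10Q, so Q* = 12.65 and P* = 183 - 6(12.65) = 107.1.
CS = (1/2)(12.65)(75.9) = 480.0675 and PS = (1/2)(12.65)(50.6) = 320.045, so total surplus = 800.1125.

800.11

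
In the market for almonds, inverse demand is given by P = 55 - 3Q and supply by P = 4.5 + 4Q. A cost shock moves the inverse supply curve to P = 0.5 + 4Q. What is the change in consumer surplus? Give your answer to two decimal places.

12.86

Initial equilibrium: Q_0 = 7.2143, P_0 = 33.3571; CS_0 = (1/2)(7.2143)(21.6429) = 78.0689, PS_0 = (1/2)(7.2143)(28.8571) = 104.0918.
New equilibrium: 55 - 3Q = 0.5 + 4Q gives Q_1 = 7.7857, P_1 = 31.6429; CS_1 = 90.926, PS_1 = 121.2347.
Change in consumer surplus = 90.926 - 78.0689 = 12.8571.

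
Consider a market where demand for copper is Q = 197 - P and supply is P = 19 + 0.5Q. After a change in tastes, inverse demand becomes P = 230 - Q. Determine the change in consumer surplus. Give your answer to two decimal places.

Rewriting demand in inverse form: P = 197 - Q.
Initial equilibrium: Q_0 = 118.6667, P_0 = 78.3333; CS_0 = (1/2)(118.6667)(118.6667) = 7040.8889, PS_0 = (1/2)(118.6667)(59.3333) = 3520.4444.
New equilibrium: 230 - Q = 19 + 0.5Q gives Q_1 = 140.6667, P_1 = 89.3333; CS_1 = 9893.5556, PS_1 = 4946.7778.
Change in consumer surplus = 9893.5556 - 7040.8889 = 2852.6667.

2852.67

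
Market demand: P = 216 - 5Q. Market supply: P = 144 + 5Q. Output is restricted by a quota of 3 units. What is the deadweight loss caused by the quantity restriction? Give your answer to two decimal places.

88.20

Without the quota, 216 - 5Q = 144 + 5Q gives Q* = 7.2.
At Q = 3 the demand price is 216 - 5(3) = 201 and the supply price is 144 + 5(3) = 159.
Deadweight loss is the triangle between the curves from 3 to 7.2: (1/2)(201 - 159)(7.2 - 3) = 88.2.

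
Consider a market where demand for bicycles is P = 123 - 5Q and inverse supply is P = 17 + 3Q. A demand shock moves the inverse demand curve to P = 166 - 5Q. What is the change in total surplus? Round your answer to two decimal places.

Initial equilibrium: Q_0 = 13.25, P_0 = 56.75; CS_0 = (1/2)(13.25)(66.25) = 438.9062, PS_0 = (1/2)(13.25)(39.75) = 263.3438.
New equilibrium: 166 - 5Q = 17 + 3Q gives Q_1 = 18.625, P_1 = 72.875; CS_1 = 867.2266, PS_1 = 520.3359.
Change in total surplus = (867.2266 + 520.3359) - (438.9062 + 263.3438) = 685.3125.

685.31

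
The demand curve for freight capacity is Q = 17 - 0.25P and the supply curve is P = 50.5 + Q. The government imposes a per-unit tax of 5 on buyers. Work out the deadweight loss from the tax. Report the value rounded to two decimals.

2.50

Rewriting demand in inverse form: P = 68 - 4Q.
Pre-tax equilibrium: 68 - 4Q = 50.5 + Q gives Q* = 3.5, P* = 54.
A tax on buyers shifts demand down by 5: (68 - 5) - 4Q = 50.5 + Q, so Q_t = 2.5. Buyers pay P_b = 58; sellers receive P_s = P_b - 5 = 53.
Deadweight loss is the triangle between the curves from Q_t to Q*: (1/2)(3.5 - 2.5)(5) = 2.5.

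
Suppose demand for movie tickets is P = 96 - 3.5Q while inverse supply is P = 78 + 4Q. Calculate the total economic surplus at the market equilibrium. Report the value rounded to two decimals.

Setting demand equal to supply, 18 = 7.5Q, so Q* = 2.4 and P* = 87.6.
CS = (1/2)(2.4)(8.4) = 10.08 and PS = (1/2)(2.4)(9.6) = 11.52, so total surplus = 21.6.

21.60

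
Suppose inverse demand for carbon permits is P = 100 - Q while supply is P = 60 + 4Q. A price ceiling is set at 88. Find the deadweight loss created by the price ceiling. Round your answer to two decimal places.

2.50

Free-market equilibrium: 100 - Q = 60 + 4Q gives Q* = 8, P* = 92.
At P = 88, sellers supply (88 - 60)/4 = 7 while buyers want more, so the quantity traded is 7 at price 88.
The lost-trades triangle has base Q* - 7 = 1 and height equal to the gap between the curves at Q = 7, which is 93 - 88 = 5. DWL = (1/2)(1)(5) = 2.5.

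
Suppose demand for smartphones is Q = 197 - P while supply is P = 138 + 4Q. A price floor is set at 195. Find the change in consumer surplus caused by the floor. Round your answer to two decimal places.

Rewriting demand in inverse form: P = 197 - Q.
Free-market equilibrium: 197 - Q = 138 + 4Q gives Q* = 11.8, P* = 185.2.
At the floor price 195, quantity demanded is (197 - 195)/1 = 2; demand is the short side, so Q = 2 trades at P = 195.
CS goes from (1/2)(11.8)(11.8) = 69.62 to 2 (computed as (197 - 195)(2) - (1/2)(1)(2)^2), a change of -67.62.

-67.62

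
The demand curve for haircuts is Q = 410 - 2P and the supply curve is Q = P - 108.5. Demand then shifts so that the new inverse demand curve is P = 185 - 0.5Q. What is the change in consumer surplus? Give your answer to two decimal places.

Rewriting demand in inverse form: P = 205 - 0.5Q.
Rewriting supply in inverse form: P = 108.5 + Q.
Initial equilibrium: Q_0 = 64.3333, P_0 = 172.8333; CS_0 = (1/2)(64.3333)(32.1667) = 1034.6944, PS_0 = (1/2)(64.3333)(64.3333) = 2069.3889.
New equilibrium: 185 - 0.5Q = 108.5 + Q gives Q_1 = 51, P_1 = 159.5; CS_1 = 650.25, PS_1 = 1300.5.
Change in consumer surplus = 650.25 - 1034.6944 = -384.4444.

-384.44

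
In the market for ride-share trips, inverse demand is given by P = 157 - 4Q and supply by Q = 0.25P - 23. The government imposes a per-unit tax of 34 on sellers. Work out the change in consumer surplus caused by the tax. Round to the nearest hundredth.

-102.00

Rewriting supply in inverse form: P = 92 + 4Q.
Without the tax, 157 - 4Q = 92 + 4Q so Q* = 8.125 and P* = 124.5.
A tax on sellers shifts supply up by 34: 157 - 4Q = 92 + 4Q + 34, so Q_t = 3.875. Buyers pay P_b = 141.5; sellers receive P_s = P_b - 34 = 107.5.
Consumers lose the trapezoid between P* and P_b out to Q_t plus the triangle from Q_t to Q*: change in CS = 30.0312 - 132.0312 = -102.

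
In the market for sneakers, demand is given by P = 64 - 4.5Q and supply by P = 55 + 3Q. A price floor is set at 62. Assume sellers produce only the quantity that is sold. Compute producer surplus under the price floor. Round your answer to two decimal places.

Free-market equilibrium: 64 - 4.5Q = 55 + 3Q gives Q* = 1.2, P* = 58.6.
At P = 62, buyers demand (64 - 62)/4.5 = 0.4444 while sellers would supply more, so the quantity traded is 0.4444 at price 62.
The supply price at Q = 0.4444 is 56.3333. PS is the trapezoid between 62 and supply over [0, 0.4444]: (1/2)[(62 - 55) + (62 - 56.3333)](0.4444) = 2.8148.

2.81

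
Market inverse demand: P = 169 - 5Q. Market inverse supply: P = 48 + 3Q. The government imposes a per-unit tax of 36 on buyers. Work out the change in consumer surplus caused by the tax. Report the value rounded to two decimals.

-289.69

Pre-tax equilibrium: 169 - 5Q = 48 + 3Q gives Q* = 15.125, P* = 93.375.
With the tax, buyers' net willingness to pay falls by 36: (169 - 36) - 5Q = 48 + 3Q, so Q_t = 10.625. Buyers pay P_b = 115.875; sellers receive P_s = P_b - 36 = 79.875.
Consumers lose the trapezoid between P* and P_b out to Q_t plus the triangle from Q_t to Q*: change in CS = 282.2266 - 571.9141 = -289.6875.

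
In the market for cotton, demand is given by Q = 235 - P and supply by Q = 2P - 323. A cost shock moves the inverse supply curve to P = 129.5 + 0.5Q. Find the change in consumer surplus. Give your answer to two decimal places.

Rewriting demand in inverse form: P = 235 - Q.
Rewriting supply in inverse form: P = 161.5 + 0.5Q.
Initial equilibrium: Q_0 = 49, P_0 = 186; CS_0 = (1/2)(49)(49) = 1200.5, PS_0 = (1/2)(49)(24.5) = 600.25.
New equilibrium: 235 - Q = 129.5 + 0.5Q gives Q_1 = 70.3333, P_1 = 164.6667; CS_1 = 2473.3889, PS_1 = 1236.6944.
Change in consumer surplus = 2473.3889 - 1200.5 = 1272.8889.

1272.89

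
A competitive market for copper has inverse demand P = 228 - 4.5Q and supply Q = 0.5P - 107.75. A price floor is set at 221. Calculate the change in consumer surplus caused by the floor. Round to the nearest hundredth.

-2.88

Rewriting supply in inverse form: P = 215.5 + 2Q.
Free-market equilibrium: 228 - 4.5Q = 215.5 + 2Q gives Q* = 1.9231, P* = 219.3462.
At P = 221, buyers demand (228 - 221)/4.5 = 1.5556 while sellers would supply more, so the quantity traded is 1.5556 at price 221.
CS goes from (1/2)(1.9231)(8.6538) = 8.321 to 5.4444 (computed as (228 - 221)(1.5556) - (1/2)(4.5)(1.5556)^2), a change of -2.8766.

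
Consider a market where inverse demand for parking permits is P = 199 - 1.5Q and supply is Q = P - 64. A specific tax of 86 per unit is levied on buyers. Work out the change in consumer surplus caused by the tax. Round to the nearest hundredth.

-1898.88

Rewriting supply in inverse form: P = 64 + Q.
Pre-tax equilibrium: 199 - 1.5Q = 64 + Q gives Q* = 54, P* = 118.
A tax on buyers shifts demand down by 86: (199 - 86) - 1.5Q = 64 + Q, so Q_t = 19.6. Buyers pay P_b = 169.6; sellers receive P_s = P_b - 86 = 83.6.
Consumers lose the trapezoid between P* and P_b out to Q_t plus the triangle from Q_t to Q*: change in CS = 288.12 - 2187 = -1898.88.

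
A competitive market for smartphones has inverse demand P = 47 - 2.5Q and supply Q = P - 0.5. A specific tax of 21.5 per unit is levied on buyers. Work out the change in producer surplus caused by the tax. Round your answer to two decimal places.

-62.74

Rewriting supply in inverse form: P = 0.5 + Q.
Without the tax, 47 - 2.5Q = 0.5 + Q so Q* = 13.2857 and P* = 13.7857.
With the tax, buyers' net willingness to pay falls by 21.5: (47 - 21.5) - 2.5Q = 0.5 + Q, so Q_t = 7.1429. Buyers pay P_b = 29.1429; sellers receive P_s = P_b - 21.5 = 7.6429.
PS falls from (1/2)(13.2857)(13.2857) = 88.2551 to (1/2)(7.1429)(7.1429) = 25.5102, a change of -62.7449.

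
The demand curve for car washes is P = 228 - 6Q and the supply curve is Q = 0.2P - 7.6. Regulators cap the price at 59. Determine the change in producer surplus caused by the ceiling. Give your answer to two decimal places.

Rewriting supply in inverse form: P = 38 + 5Q.
Without the control, 228 - 6Q = 38 + 5Q so Q* = 17.2727 and P* = 124.3636.
At P = 59, sellers supply (59 - 38)/5 = 4.2 while buyers want more, so the quantity traded is 4.2 at price 59.
PS goes from (1/2)(17.2727)(86.3636) = 745.8678 to 44.1 (computed as (59 - 38)(4.2) - (1/2)(5)(4.2)^2), a change of -701.7678.

-701.77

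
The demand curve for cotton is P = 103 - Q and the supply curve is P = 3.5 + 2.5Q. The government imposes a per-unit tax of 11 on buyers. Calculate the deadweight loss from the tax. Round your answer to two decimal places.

17.29

Without the tax, 103 - Q = 3.5 + 2.5Q so Q* = 28.4286 and P* = 74.5714.
With the tax, buyers' net willingness to pay falls by 11: (103 - 11) - Q = 3.5 + 2.5Q, so Q_t = 25.2857. Buyers pay P_b = 77.7143; sellers receive P_s = P_b - 11 = 66.7143.
The welfare triangle lost has base Q* - Q_t = 3.1429 and height t = 11, so DWL = (1/2)(3.1429)(11) = 17.2857.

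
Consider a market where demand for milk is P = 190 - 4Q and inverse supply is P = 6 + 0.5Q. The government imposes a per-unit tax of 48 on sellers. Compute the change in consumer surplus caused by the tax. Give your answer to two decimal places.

Pre-tax equilibrium: 190 - 4Q = 6 + 0.5Q gives Q* = 40.8889, P* = 26.4444.
With the tax, sellers need 48 more per unit: 190 - 4Q = 6 + 0.5Q + 48, so Q_t = 30.2222. Buyers pay P_b = 69.1111; sellers receive P_s = P_b - 48 = 21.1111.
Consumers lose the trapezoid between P* and P_b out to Q_t plus the triangle from Q_t to Q*: change in CS = 1826.7654 - 3343.8025 = -1517.037.

-1517.04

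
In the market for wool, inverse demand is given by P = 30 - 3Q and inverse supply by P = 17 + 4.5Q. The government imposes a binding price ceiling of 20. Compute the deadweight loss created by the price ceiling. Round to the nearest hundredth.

Free-market equilibrium: 30 - 3Q = 17 + 4.5Q gives Q* = 1.7333, P* = 24.8.
At the ceiling price 20, quantity supplied is (20 - 17)/4.5 = 0.6667; supply is the short side, so Q = 0.6667 trades at P = 20.
The lost-trades triangle has base Q* - 0.6667 = 1.0667 and height equal to the gap between the curves at Q = 0.6667, which is 28 - 20 = 8. DWL = (1/2)(1.0667)(8) = 4.2667.

4.27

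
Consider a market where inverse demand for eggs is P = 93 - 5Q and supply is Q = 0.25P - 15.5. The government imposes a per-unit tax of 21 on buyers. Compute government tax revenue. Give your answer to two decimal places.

Rewriting supply in inverse form: P = 62 + 4Q.
Pre-tax equilibrium: 93 - 5Q = 62 + 4Q gives Q* = 3.4444, P* = 75.7778.
With the tax, buyers' net willingness to pay falls by 21: (93 - 21) - 5Q = 62 + 4Q, so Q_t = 1.1111. Buyers pay P_b = 87.4444; sellers receive P_s = P_b - 21 = 66.4444.
Revenue is the tax times quantity traded: 21 x 1.1111 = 23.3333.

23.33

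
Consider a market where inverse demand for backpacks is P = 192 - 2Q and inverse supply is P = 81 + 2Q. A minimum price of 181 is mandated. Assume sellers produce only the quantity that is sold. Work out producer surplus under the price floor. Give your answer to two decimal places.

Free-market equilibrium: 192 - 2Q = 81 + 2Q gives Q* = 27.75, P* = 136.5.
At P = 181, buyers demand (192 - 181)/2 = 5.5 while sellers would supply more, so the quantity traded is 5.5 at price 181.
The supply price at Q = 5.5 is 92. PS is the trapezoid between 181 and supply over [0, 5.5]: (1/2)[(181 - 81) + (181 - 92)](5.5) = 519.75.

519.75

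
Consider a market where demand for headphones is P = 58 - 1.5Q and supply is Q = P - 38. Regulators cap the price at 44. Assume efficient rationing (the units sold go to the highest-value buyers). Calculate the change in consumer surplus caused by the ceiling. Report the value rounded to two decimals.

9.00

Rewriting supply in inverse form: P = 38 + Q.
Free-market equilibrium: 58 - 1.5Q = 38 + Q gives Q* = 8, P* = 46.
At the ceiling price 44, quantity supplied is (44 - 38)/1 = 6; supply is the short side, so Q = 6 trades at P = 44.
CS goes from (1/2)(8)(12) = 48 to 57 (computed as (58 - 44)(6) - (1/2)(1.5)(6)^2), a change of 9.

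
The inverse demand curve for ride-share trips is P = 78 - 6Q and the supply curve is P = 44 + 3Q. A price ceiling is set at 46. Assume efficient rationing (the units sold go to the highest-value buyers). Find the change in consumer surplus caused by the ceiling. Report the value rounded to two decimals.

-22.81

Free-market equilibrium: 78 - 6Q = 44 + 3Q gives Q* = 3.7778, P* = 55.3333.
At the ceiling price 46, quantity supplied is (46 - 44)/3 = 0.6667; supply is the short side, so Q = 0.6667 trades at P = 46.
CS goes from (1/2)(3.7778)(22.6667) = 42.8148 to 20 (computed as (78 - 46)(0.6667) - (1/2)(6)(0.6667)^2), a change of -22.8148.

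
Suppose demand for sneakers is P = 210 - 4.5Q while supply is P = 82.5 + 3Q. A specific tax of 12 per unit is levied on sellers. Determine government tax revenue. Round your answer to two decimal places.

184.80

Pre-tax equilibrium: 210 - 4.5Q = 82.5 + 3Q gives Q* = 17, P* = 133.5.
A tax on sellers shifts supply up by 12: 210 - 4.5Q = 82.5 + 3Q + 12, so Q_t = 15.4. Buyers pay P_b = 140.7; sellers receive P_s = P_b - 12 = 128.7.
Tax revenue = t x Q_t = 12 x 15.4 = 184.8.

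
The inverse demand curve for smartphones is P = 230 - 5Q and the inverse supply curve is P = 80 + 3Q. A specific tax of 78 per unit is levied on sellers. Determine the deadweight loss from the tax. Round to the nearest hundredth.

Without the tax, 230 - 5Q = 80 + 3Q so Q* = 18.75 and P* = 136.25.
With the tax, sellers need 78 more per unit: 230 - 5Q = 80 + 3Q + 78, so Q_t = 9. Buyers pay P_b = 185; sellers receive P_s = P_b - 78 = 107.
The welfare triangle lost has base Q* - Q_t = 9.75 and height t = 78, so DWL = (1/2)(9.75)(78) = 380.25.

380.25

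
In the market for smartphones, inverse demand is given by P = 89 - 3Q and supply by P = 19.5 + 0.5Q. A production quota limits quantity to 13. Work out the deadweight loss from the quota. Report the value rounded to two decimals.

Without the quota, 89 - 3Q = 19.5 + 0.5Q gives Q* = 19.8571.
At Q = 13 the demand price is 89 - 3(13) = 50 and the supply price is 19.5 + 0.5(13) = 26.
DWL = (1/2)(gap between curves at 13) x (Q* - 13) = (1/2)(24)(6.8571) = 82.2857.

82.29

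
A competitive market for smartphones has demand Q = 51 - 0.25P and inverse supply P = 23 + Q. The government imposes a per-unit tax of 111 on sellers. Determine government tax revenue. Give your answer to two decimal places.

1554.00

Rewriting demand in inverse form: P = 204 - 4Q.
Without the tax, 204 - 4Q = 23 + Q so Q* = 36.2 and P* = 59.2.
With the tax, sellers need 111 more per unit: 204 - 4Q = 23 + Q + 111, so Q_t = 14. Buyers pay P_b = 148; sellers receive P_s = P_b - 111 = 37.
Revenue is the tax times quantity traded: 111 x 14 = 1554.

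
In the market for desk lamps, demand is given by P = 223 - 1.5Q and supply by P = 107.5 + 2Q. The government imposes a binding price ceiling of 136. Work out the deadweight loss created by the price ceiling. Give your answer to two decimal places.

Free-market equilibrium: 223 - 1.5Q = 107.5 + 2Q gives Q* = 33, P* = 173.5.
At P = 136, sellers supply (136 - 107.5)/2 = 14.25 while buyers want more, so the quantity traded is 14.25 at price 136.
At Q = 14.25 the demand price is 201.625 and the supply price is 136. Deadweight loss is the triangle between the curves from 14.25 to 33: (1/2)(201.625 - 136)(33 - 14.25) = 615.2344.

615.23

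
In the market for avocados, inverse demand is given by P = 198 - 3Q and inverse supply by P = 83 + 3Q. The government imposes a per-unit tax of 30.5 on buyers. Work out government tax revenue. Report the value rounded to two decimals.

429.54

Pre-tax equilibrium: 198 - 3Q = 83 + 3Q gives Q* = 19.1667, P* = 140.5.
A tax on buyers shifts demand down by 30.5: (198 - 30.5) - 3Q = 83 + 3Q, so Q_t = 14.0833. Buyers pay P_b = 155.75; sellers receive P_s = P_b - 30.5 = 125.25.
Tax revenue = t x Q_t = 30.5 x 14.0833 = 429.5417.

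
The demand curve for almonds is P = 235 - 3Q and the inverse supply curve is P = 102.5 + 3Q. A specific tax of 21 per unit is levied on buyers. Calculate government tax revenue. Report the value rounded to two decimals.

Without the tax, 235 - 3Q = 102.5 + 3Q so Q* = 22.0833 and P* = 168.75.
A tax on buyers shifts demand down by 21: (235 - 21) - 3Q = 102.5 + 3Q, so Q_t = 18.5833. Buyers pay P_b = 179.25; sellers receive P_s = P_b - 21 = 158.25.
Revenue is the tax times quantity traded: 21 x 18.5833 = 390.25.

390.25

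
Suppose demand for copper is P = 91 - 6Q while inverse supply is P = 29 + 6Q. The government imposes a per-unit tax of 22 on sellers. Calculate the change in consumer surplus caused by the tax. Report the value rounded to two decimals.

-46.75

Pre-tax equilibrium: 91 - 6Q = 29 + 6Q gives Q* = 5.1667, P* = 60.
With the tax, sellers need 22 more per unit: 91 - 6Q = 29 + 6Q + 22, so Q_t = 3.3333. Buyers pay P_b = 71; sellers receive P_s = P_b - 22 = 49.
CS falls from (1/2)(5.1667)(31) = 80.0833 to (1/2)(3.3333)(20) = 33.3333, a change of -46.75.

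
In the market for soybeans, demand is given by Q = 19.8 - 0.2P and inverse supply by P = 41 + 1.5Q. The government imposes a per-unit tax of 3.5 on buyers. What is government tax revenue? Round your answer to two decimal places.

29.35

Rewriting demand in inverse form: P = 99 - 5Q.
Without the tax, 99 - 5Q = 41 + 1.5Q so Q* = 8.9231 and P* = 54.3846.
With the tax, buyers' net willingness to pay falls by 3.5: (99 - 3.5) - 5Q = 41 + 1.5Q, so Q_t = 8.3846. Buyers pay P_b = 57.0769; sellers receive P_s = P_b - 3.5 = 53.5769.
Revenue is the tax times quantity traded: 3.5 x 8.3846 = 29.3462.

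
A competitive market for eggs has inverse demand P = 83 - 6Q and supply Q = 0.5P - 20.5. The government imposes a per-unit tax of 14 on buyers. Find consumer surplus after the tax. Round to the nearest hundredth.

Rewriting supply in inverse form: P = 41 + 2Q.
Without the tax, 83 - 6Q = 41 + 2Q so Q* = 5.25 and P* = 51.5.
A tax on buyers shifts demand down by 14: (83 - 14) - 6Q = 41 + 2Q, so Q_t = 3.5. Buyers pay P_b = 62; sellers receive P_s = P_b - 14 = 48.
CS = (1/2)(Q_t)(83 - P_b) = (1/2)(3.5)(21) = 36.75.

36.75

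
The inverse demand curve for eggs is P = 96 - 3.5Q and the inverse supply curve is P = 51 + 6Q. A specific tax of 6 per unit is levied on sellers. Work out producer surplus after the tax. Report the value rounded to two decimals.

50.56

Pre-tax equilibrium: 96 - 3.5Q = 51 + 6Q gives Q* = 4.7368, P* = 79.4211.
A tax on sellers shifts supply up by 6: 96 - 3.5Q = 51 + 6Q + 6, so Q_t = 4.1053. Buyers pay P_b = 81.6316; sellers receive P_s = P_b - 6 = 75.6316.
Producer surplus is the triangle above supply below P_s: (1/2)(4.1053)(75.6316 - 51) = 50.5596.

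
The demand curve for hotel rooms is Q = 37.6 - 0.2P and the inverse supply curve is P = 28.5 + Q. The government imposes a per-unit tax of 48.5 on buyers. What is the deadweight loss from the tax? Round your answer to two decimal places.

196.02

Rewriting demand in inverse form: P = 188 - 5Q.
Pre-tax equilibrium: 188 - 5Q = 28.5 + Q gives Q* = 26.5833, P* = 55.0833.
A tax on buyers shifts demand down by 48.5: (188 - 48.5) - 5Q = 28.5 + Q, so Q_t = 18.5. Buyers pay P_b = 95.5; sellers receive P_s = P_b - 48.5 = 47.
Deadweight loss is the triangle between the curves from Q_t to Q*: (1/2)(26.5833 - 18.5)(48.5) = 196.0208.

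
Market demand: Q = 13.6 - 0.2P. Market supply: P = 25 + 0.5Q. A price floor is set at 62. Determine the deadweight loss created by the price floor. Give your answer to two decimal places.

120.45

Rewriting demand in inverse form: P = 68 - 5Q.
Without the control, 68 - 5Q = 25 + 0.5Q so Q* = 7.8182 and P* = 28.9091.
At P = 62, buyers demand (68 - 62)/5 = 1.2 while sellers would supply more, so the quantity traded is 1.2 at price 62.
At Q = 1.2 the demand price is 62 and the supply price is 25.6. Deadweight loss is the triangle between the curves from 1.2 to 7.8182: (1/2)(62 - 25.6)(7.8182 - 1.2) = 120.4509.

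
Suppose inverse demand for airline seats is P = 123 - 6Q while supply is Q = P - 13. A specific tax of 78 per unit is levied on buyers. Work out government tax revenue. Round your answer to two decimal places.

Rewriting supply in inverse form: P = 13 + Q.
Without the tax, 123 - 6Q = 13 + Q so Q* = 15.7143 and P* = 28.7143.
A tax on buyers shifts demand down by 78: (123 - 78) - 6Q = 13 + Q, so Q_t = 4.5714. Buyers pay P_b = 95.5714; sellers receive P_s = P_b - 78 = 17.5714.
Revenue is the tax times quantity traded: 78 x 4.5714 = 356.5714.

356.57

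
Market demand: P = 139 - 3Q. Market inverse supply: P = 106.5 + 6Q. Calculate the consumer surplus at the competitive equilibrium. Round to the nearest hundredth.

19.56

Set 139 - 3Q = 106.5 + 6Q, which gives 32.5 = 9Q, so Q* = 3.6111 and P* = 139 - 3(3.6111) = 128.1667.
The demand choke price is 139, so CS = (1/2)(Q*)(139 - P*) = (1/2)(3.6111)(10.8333) = 19.5602.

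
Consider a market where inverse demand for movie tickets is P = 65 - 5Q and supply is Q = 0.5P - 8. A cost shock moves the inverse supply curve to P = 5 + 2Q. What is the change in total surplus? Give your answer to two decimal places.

85.64

Rewriting supply in inverse form: P = 16 + 2Q.
Initial equilibrium: Q_0 = 7, P_0 = 30; CS_0 = (1/2)(7)(35) = 122.5, PS_0 = (1/2)(7)(14) = 49.
New equilibrium: 65 - 5Q = 5 + 2Q gives Q_1 = 8.5714, P_1 = 22.1429; CS_1 = 183.6735, PS_1 = 73.4694.
Change in total surplus = (183.6735 + 73.4694) - (122.5 + 49) = 85.6429.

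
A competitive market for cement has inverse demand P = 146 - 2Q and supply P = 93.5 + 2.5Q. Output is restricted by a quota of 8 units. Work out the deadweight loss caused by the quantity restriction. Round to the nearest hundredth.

30.25

Unrestricted equilibrium: Q* = (146 - 93.5)/(2 + 2.5) = 11.6667.
At Q = 8 the demand price is 146 - 2(8) = 130 and the supply price is 93.5 + 2.5(8) = 113.5.
DWL = (1/2)(gap between curves at 8) x (Q* - 8) = (1/2)(16.5)(3.6667) = 30.25.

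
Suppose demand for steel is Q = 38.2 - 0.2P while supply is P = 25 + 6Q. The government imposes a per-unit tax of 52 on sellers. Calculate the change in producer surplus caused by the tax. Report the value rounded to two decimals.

-360.99

Rewriting demand in inverse form: P = 191 - 5Q.
Without the tax, 191 - 5Q = 25 + 6Q so Q* = 15.0909 and P* = 115.5455.
A tax on sellers shifts supply up by 52: 191 - 5Q = 25 + 6Q + 52, so Q_t = 10.3636. Buyers pay P_b = 139.1818; sellers receive P_s = P_b - 52 = 87.1818.
PS falls from (1/2)(15.0909)(90.5455) = 683.2066 to (1/2)(10.3636)(62.1818) = 322.2149, a change of -360.9917.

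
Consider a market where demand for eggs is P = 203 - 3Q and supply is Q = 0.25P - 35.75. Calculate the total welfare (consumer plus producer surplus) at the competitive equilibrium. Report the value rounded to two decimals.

257.14

Rewriting supply in inverse form: P = 143 + 4Q.
Equilibrium: 203 - 3Q = 143 + 4Q, so Q* = 8.5714 and P* = 177.2857.
Total surplus is the full triangle between the curves from 0 to Q*: (1/2)(8.5714)(203 - 143) = 257.1429.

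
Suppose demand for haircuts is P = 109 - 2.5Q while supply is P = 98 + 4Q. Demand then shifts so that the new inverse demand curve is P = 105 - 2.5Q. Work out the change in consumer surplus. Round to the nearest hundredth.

-2.13

Initial equilibrium: Q_0 = 1.6923, P_0 = 104.7692; CS_0 = (1/2)(1.6923)(4.2308) = 3.5799, PS_0 = (1/2)(1.6923)(6.7692) = 5.7278.
New equilibrium: 105 - 2.5Q = 98 + 4Q gives Q_1 = 1.0769, P_1 = 102.3077; CS_1 = 1.4497, PS_1 = 2.3195.
Change in consumer surplus = 1.4497 - 3.5799 = -2.1302.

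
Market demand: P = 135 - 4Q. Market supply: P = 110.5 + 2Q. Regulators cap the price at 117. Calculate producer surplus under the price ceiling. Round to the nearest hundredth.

10.56

Free-market equilibrium: 135 - 4Q = 110.5 + 2Q gives Q* = 4.0833, P* = 118.6667.
At P = 117, sellers supply (117 - 110.5)/2 = 3.25 while buyers want more, so the quantity traded is 3.25 at price 117.
PS is the triangle above supply below 117: (1/2)(3.25)(117 - 110.5) = 10.5625.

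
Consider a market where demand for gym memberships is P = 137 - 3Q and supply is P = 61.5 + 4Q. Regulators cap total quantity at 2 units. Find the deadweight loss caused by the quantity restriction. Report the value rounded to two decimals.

270.16

Unrestricted equilibrium: Q* = (137 - 61.5)/(3 + 4) = 10.7857.
At Q = 2 the demand price is 137 - 3(2) = 131 and the supply price is 61.5 + 4(2) = 69.5.
Deadweight loss is the triangle between the curves from 2 to 10.7857: (1/2)(131 - 69.5)(10.7857 - 2) = 270.1607.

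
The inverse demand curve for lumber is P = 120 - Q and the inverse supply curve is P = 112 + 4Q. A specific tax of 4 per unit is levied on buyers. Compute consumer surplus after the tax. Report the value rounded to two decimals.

0.32

Pre-tax equilibrium: 120 - Q = 112 + 4Q gives Q* = 1.6, P* = 118.4.
A tax on buyers shifts demand down by 4: (120 - 4) - Q = 112 + 4Q, so Q_t = 0.8. Buyers pay P_b = 119.2; sellers receive P_s = P_b - 4 = 115.2.
CS = (1/2)(Q_t)(120 - P_b) = (1/2)(0.8)(0.8) = 0.32.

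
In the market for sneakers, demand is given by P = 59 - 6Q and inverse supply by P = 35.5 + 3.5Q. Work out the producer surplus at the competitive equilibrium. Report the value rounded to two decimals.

10.71

Setting demand equal to supply, 23.5 = 9.5Q, so Q* = 2.4737 and P* = 44.1579.
Producer surplus is the triangle above supply below P*: (1/2)(2.4737)(44.1579 - 35.5) = (1/2)(2.4737)(8.6579) = 10.7084.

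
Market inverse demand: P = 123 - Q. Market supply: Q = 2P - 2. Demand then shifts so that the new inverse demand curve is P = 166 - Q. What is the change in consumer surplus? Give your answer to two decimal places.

Rewriting supply in inverse form: P = 1 + 0.5Q.
Initial equilibrium: Q_0 = 81.3333, P_0 = 41.6667; CS_0 = (1/2)(81.3333)(81.3333) = 3307.5556, PS_0 = (1/2)(81.3333)(40.6667) = 1653.7778.
New equilibrium: 166 - Q = 1 + 0.5Q gives Q_1 = 110, P_1 = 56; CS_1 = 6050, PS_1 = 3025.
Change in consumer surplus = 6050 - 3307.5556 = 2742.4444.

2742.44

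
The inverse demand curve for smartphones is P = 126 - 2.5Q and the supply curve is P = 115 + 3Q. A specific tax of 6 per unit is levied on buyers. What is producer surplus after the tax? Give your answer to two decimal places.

Pre-tax equilibrium: 126 - 2.5Q = 115 + 3Q gives Q* = 2, P* = 121.
A tax on buyers shifts demand down by 6: (126 - 6) - 2.5Q = 115 + 3Q, so Q_t = 0.9091. Buyers pay P_b = 123.7273; sellers receive P_s = P_b - 6 = 117.7273.
PS = (1/2)(Q_t)(P_s - 115) = (1/2)(0.9091)(2.7273) = 1.2397.

1.24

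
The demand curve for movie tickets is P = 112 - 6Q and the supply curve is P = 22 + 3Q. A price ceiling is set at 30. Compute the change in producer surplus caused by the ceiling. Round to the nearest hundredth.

-139.33

Without the control, 112 - 6Q = 22 + 3Q so Q* = 10 and P* = 52.
At P = 30, sellers supply (30 - 22)/3 = 2.6667 while buyers want more, so the quantity traded is 2.6667 at price 30.
PS goes from (1/2)(10)(30) = 150 to 10.6667 (computed as (30 - 22)(2.6667) - (1/2)(3)(2.6667)^2), a change of -139.3333.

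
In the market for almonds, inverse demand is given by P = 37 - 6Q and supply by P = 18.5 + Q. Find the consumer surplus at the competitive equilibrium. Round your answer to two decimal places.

Set 37 - 6Q = 18.5 + Q, which gives 18.5 = 7Q, so Q* = 2.6429 and P* = 37 - 6(2.6429) = 21.1429.
The demand choke price is 37, so CS = (1/2)(Q*)(37 - P*) = (1/2)(2.6429)(15.8571) = 20.9541.

20.95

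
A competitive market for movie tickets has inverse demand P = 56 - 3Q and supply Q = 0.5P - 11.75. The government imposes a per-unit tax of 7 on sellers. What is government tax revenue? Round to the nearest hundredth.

35.70

Rewriting supply in inverse form: P = 23.5 + 2Q.
Without the tax, 56 - 3Q = 23.5 + 2Q so Q* = 6.5 and P* = 36.5.
With the tax, sellers need 7 more per unit: 56 - 3Q = 23.5 + 2Q + 7, so Q_t = 5.1. Buyers pay P_b = 40.7; sellers receive P_s = P_b - 7 = 33.7.
Tax revenue = t x Q_t = 7 x 5.1 = 35.7.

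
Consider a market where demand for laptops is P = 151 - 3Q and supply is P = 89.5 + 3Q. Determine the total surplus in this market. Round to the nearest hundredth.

315.19

Equilibrium: 151 - 3Q = 89.5 + 3Q, so Q* = 10.25 and P* = 120.25.
Total surplus is the full triangle between the curves from 0 to Q*: (1/2)(10.25)(151 - 89.5) = 315.1875.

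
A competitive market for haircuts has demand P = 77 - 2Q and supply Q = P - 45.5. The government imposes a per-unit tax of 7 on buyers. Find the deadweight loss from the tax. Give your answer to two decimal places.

Rewriting supply in inverse form: P = 45.5 + Q.
Pre-tax equilibrium: 77 - 2Q = 45.5 + Q gives Q* = 10.5, P* = 56.
A tax on buyers shifts demand down by 7: (77 - 7) - 2Q = 45.5 + Q, so Q_t = 8.1667. Buyers pay P_b = 60.6667; sellers receive P_s = P_b - 7 = 53.6667.
Deadweight loss is the triangle between the curves from Q_t to Q*: (1/2)(10.5 - 8.1667)(7) = 8.1667.

8.17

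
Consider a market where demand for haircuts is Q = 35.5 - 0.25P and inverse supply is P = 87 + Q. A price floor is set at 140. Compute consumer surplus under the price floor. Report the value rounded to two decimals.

Rewriting demand in inverse form: P = 142 - 4Q.
Free-market equilibrium: 142 - 4Q = 87 + Q gives Q* = 11, P* = 98.
At P = 140, buyers demand (142 - 140)/4 = 0.5 while sellers would supply more, so the quantity traded is 0.5 at price 140.
CS is the triangle under demand above 140: (1/2)(0.5)(142 - 140) = 0.5.

0.50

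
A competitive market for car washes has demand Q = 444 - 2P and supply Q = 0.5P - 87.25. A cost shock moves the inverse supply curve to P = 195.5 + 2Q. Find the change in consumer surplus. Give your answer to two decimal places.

-62.16

Rewriting demand in inverse form: P = 222 - 0.5Q.
Rewriting supply in inverse form: P = 174.5 + 2Q.
Initial equilibrium: Q_0 = 19, P_0 = 212.5; CS_0 = (1/2)(19)(9.5) = 90.25, PS_0 = (1/2)(19)(38) = 361.
New equilibrium: 222 - 0.5Q = 195.5 + 2Q gives Q_1 = 10.6, P_1 = 216.7; CS_1 = 28.09, PS_1 = 112.36.
Change in consumer surplus = 28.09 - 90.25 = -62.16.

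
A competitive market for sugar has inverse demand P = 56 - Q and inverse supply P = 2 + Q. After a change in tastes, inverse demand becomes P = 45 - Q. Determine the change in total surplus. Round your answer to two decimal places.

-266.75

Initial equilibrium: Q_0 = 27, P_0 = 29; CS_0 = (1/2)(27)(27) = 364.5, PS_0 = (1/2)(27)(27) = 364.5.
New equilibrium: 45 - Q = 2 + Q gives Q_1 = 21.5, P_1 = 23.5; CS_1 = 231.125, PS_1 = 231.125.
Change in total surplus = (231.125 + 231.125) - (364.5 + 364.5) = -266.75.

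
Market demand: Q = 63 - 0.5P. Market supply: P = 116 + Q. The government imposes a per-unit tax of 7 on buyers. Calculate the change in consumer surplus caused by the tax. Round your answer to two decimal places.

Rewriting demand in inverse form: P = 126 - 2Q.
Without the tax, 126 - 2Q = 116 + Q so Q* = 3.3333 and P* = 119.3333.
With the tax, buyers' net willingness to pay falls by 7: (126 - 7) - 2Q = 116 + Q, so Q_t = 1. Buyers pay P_b = 124; sellers receive P_s = P_b - 7 = 117.
CS falls from (1/2)(3.3333)(6.6667) = 11.1111 to (1/2)(1)(2) = 1, a change of -10.1111.

-10.11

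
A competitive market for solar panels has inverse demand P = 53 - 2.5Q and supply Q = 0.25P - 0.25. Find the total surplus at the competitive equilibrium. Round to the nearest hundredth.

208.00

Rewriting supply in inverse form: P = 1 + 4Q.
Setting demand equal to supply, 52 = 6.5Q, so Q* = 8 and P* = 33.
Total surplus is the full triangle between the curves from 0 to Q*: (1/2)(8)(53 - 1) = 208.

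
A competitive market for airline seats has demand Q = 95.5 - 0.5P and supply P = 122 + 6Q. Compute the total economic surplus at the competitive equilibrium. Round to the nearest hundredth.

Rewriting demand in inverse form: P = 191 - 2Q.
Set 191 - 2Q = 122 + 6Q, which gives 69 = 8Q, so Q* = 8.625 and P* = 191 - 2(8.625) = 173.75.
Total surplus is the full triangle between the curves from 0 to Q*: (1/2)(8.625)(191 - 122) = 297.5625.

297.56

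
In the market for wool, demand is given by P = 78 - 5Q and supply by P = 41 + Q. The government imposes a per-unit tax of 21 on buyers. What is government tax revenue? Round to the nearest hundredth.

56.00

Pre-tax equilibrium: 78 - 5Q = 41 + Q gives Q* = 6.1667, P* = 47.1667.
A tax on buyers shifts demand down by 21: (78 - 21) - 5Q = 41 + Q, so Q_t = 2.6667. Buyers pay P_b = 64.6667; sellers receive P_s = P_b - 21 = 43.6667.
Revenue is the tax times quantity traded: 21 x 2.6667 = 56.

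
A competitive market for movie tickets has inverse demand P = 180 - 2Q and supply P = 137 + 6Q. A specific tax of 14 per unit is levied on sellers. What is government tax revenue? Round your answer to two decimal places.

Pre-tax equilibrium: 180 - 2Q = 137 + 6Q gives Q* = 5.375, P* = 169.25.
A tax on sellers shifts supply up by 14: 180 - 2Q = 137 + 6Q + 14, so Q_t = 3.625. Buyers pay P_b = 172.75; sellers receive P_s = P_b - 14 = 158.75.
Revenue is the tax times quantity traded: 14 x 3.625 = 50.75.

50.75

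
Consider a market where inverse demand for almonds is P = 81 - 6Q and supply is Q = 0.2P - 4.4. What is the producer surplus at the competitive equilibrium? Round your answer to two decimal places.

71.92

Rewriting supply in inverse form: P = 22 + 5Q.
Setting demand equal to supply, 59 = 11Q, so Q* = 5.3636 and P* = 48.8182.
PS is the area between P* and the supply curve from 0 to Q*: (1/2)(5.3636)(26.8182) = 71.9215.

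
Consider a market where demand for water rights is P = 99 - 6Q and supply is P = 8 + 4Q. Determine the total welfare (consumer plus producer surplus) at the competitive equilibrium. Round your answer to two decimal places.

414.05

Equilibrium: 99 - 6Q = 8 + 4Q, so Q* = 9.1 and P* = 44.4.
CS = (1/2)(9.1)(54.6) = 248.43 and PS = (1/2)(9.1)(36.4) = 165.62, so total surplus = 414.05.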